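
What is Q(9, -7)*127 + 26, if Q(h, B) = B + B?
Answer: -1752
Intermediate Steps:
Q(h, B) = 2*B
Q(9, -7)*127 + 26 = (2*(-7))*127 + 26 = -14*127 + 26 = -1778 + 26 = -1752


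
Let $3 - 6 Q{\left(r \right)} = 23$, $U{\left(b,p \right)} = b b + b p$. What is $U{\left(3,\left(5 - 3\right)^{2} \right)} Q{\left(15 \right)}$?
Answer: $-70$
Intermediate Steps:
$U{\left(b,p \right)} = b^{2} + b p$
$Q{\left(r \right)} = - \frac{10}{3}$ ($Q{\left(r \right)} = \frac{1}{2} - \frac{23}{6} = - \frac{10}{3}$)
$U{\left(3,\left(5 - 3\right)^{2} \right)} Q{\left(15 \right)} = 3 \left(3 + \left(5 - 3\right)^{2}\right) \left(- \frac{10}{3}\right) = 3 \left(3 + 2^{2}\right) \left(- \frac{10}{3}\right) = 3 \left(3 + 4\right) \left(- \frac{10}{3}\right) = 3 \cdot 7 \left(- \frac{10}{3}\right) = 21 \left(- \frac{10}{3}\right) = -70$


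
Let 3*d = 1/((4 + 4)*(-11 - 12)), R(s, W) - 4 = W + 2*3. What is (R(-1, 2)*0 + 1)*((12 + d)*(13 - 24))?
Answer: -72853/552 ≈ -131.98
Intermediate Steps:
R(s, W) = 10 + W (R(s, W) = 4 + (W + 2*3) = 4 + (W + 6) = 4 + (6 + W) = 10 + W)
d = -1/552 (d = 1/(3*(((4 + 4)*(-11 - 12)))) = 1/(3*((8*(-23)))) = (⅓)/(-184) = (⅓)*(-1/184) = -1/552 ≈ -0.0018116)
(R(-1, 2)*0 + 1)*((12 + d)*(13 - 24)) = ((10 + 2)*0 + 1)*((12 - 1/552)*(13 - 24)) = (12*0 + 1)*((6623/552)*(-11)) = (0 + 1)*(-72853/552) = 1*(-72853/552) = -72853/552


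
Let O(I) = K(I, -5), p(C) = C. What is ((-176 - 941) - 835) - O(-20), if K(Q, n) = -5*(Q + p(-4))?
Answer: -2072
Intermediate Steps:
K(Q, n) = 20 - 5*Q (K(Q, n) = -5*(Q - 4) = -5*(-4 + Q) = 20 - 5*Q)
O(I) = 20 - 5*I
((-176 - 941) - 835) - O(-20) = ((-176 - 941) - 835) - (20 - 5*(-20)) = (-1117 - 835) - (20 + 100) = -1952 - 1*120 = -1952 - 120 = -2072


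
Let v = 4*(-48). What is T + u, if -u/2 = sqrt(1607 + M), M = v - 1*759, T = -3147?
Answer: -3147 - 8*sqrt(41) ≈ -3198.2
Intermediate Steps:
v = -192
M = -951 (M = -192 - 1*759 = -192 - 759 = -951)
u = -8*sqrt(41) (u = -2*sqrt(1607 - 951) = -8*sqrt(41) ≈ -51.225)
T + u = -3147 - 8*sqrt(41)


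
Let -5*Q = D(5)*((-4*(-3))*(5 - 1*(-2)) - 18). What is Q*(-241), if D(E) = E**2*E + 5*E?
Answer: 477180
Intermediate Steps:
D(E) = E**3 + 5*E
Q = -1980 (Q = -5*(5 + 5**2)*((-4*(-3))*(5 - 1*(-2)) - 18)/5 = -5*(5 + 25)*(12*(5 + 2) - 18)/5 = -5*30*(12*7 - 18)/5 = -30*(84 - 18) = -30*66 = -1/5*9900 = -1980)
Q*(-241) = -1980*(-241) = 477180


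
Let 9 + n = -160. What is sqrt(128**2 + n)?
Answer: sqrt(16215) ≈ 127.34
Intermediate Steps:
n = -169 (n = -9 - 160 = -169)
sqrt(128**2 + n) = sqrt(128**2 - 169) = sqrt(16384 - 169) = sqrt(16215)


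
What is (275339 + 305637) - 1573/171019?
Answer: 99357932971/171019 ≈ 5.8098e+5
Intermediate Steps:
(275339 + 305637) - 1573/171019 = 580976 - 1573*1/171019 = 580976 - 1573/171019 = 99357932971/171019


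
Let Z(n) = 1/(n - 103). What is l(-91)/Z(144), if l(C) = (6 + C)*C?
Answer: 317135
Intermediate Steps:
Z(n) = 1/(-103 + n)
l(C) = C*(6 + C)
l(-91)/Z(144) = (-91*(6 - 91))/(1/(-103 + 144)) = (-91*(-85))/(1/41) = 7735/(1/41) = 7735*41 = 317135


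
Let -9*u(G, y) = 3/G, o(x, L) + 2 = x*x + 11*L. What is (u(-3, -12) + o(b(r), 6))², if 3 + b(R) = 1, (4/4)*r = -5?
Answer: 375769/81 ≈ 4639.1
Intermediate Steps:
r = -5
b(R) = -2 (b(R) = -3 + 1 = -2)
o(x, L) = -2 + x² + 11*L (o(x, L) = -2 + (x*x + 11*L) = -2 + (x² + 11*L) = -2 + x² + 11*L)
u(G, y) = -1/(3*G)
(u(-3, -12) + o(b(r), 6))² = (-⅓/(-3) + (-2 + (-2)² + 11*6))² = (-⅓*(-⅓) + (-2 + 4 + 66))² = (⅑ + 68)² = (613/9)² = 375769/81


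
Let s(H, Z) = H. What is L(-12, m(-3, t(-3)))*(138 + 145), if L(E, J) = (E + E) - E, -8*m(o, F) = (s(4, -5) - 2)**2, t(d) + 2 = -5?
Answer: -3396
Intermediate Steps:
t(d) = -7 (t(d) = -2 - 5 = -7)
m(o, F) = -1/2 (m(o, F) = -(4 - 2)**2/8 = -1/8*2**2 = -1/8*4 = -1/2)
L(E, J) = E (L(E, J) = 2*E - E = E)
L(-12, m(-3, t(-3)))*(138 + 145) = -12*(138 + 145) = -12*283 = -3396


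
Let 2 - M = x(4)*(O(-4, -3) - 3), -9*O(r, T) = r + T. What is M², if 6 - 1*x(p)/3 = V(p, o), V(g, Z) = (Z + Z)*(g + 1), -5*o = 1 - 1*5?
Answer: 1156/9 ≈ 128.44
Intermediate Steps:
o = ⅘ (o = -(1 - 1*5)/5 = -(1 - 5)/5 = -⅕*(-4) = ⅘ ≈ 0.80000)
V(g, Z) = 2*Z*(1 + g) (V(g, Z) = (2*Z)*(1 + g) = 2*Z*(1 + g))
x(p) = 66/5 - 24*p/5 (x(p) = 18 - 6*4*(1 + p)/5 = 18 - 3*(8/5 + 8*p/5) = 18 + (-24/5 - 24*p/5) = 66/5 - 24*p/5)
O(r, T) = -T/9 - r/9 (O(r, T) = -(r + T)/9 = -(T + r)/9 = -T/9 - r/9)
M = -34/3 (M = 2 - (66/5 - 24/5*4)*((-⅑*(-3) - ⅑*(-4)) - 3) = 2 - (66/5 - 96/5)*((⅓ + 4/9) - 3) = 2 - (-6)*(7/9 - 3) = 2 - (-6)*(-20)/9 = 2 - 1*40/3 = 2 - 40/3 = -34/3 ≈ -11.333)
M² = (-34/3)² = 1156/9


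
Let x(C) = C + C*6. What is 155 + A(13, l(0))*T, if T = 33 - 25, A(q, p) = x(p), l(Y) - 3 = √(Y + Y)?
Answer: 323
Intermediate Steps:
l(Y) = 3 + √2*√Y (l(Y) = 3 + √(Y + Y) = 3 + √(2*Y) = 3 + √2*√Y)
x(C) = 7*C (x(C) = C + 6*C = 7*C)
A(q, p) = 7*p
T = 8
155 + A(13, l(0))*T = 155 + (7*(3 + √2*√0))*8 = 155 + (7*(3 + √2*0))*8 = 155 + (7*(3 + 0))*8 = 155 + (7*3)*8 = 155 + 21*8 = 155 + 168 = 323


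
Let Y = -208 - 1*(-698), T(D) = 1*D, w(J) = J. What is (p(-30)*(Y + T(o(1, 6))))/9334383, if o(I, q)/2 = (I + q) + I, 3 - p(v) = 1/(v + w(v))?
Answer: 45793/280031490 ≈ 0.00016353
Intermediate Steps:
p(v) = 3 - 1/(2*v) (p(v) = 3 - 1/(v + v) = 3 - 1/(2*v))
o(I, q) = 2*q + 4*I (o(I, q) = 2*((I + q) + I) = 2*(q + 2*I) = 2*q + 4*I)
T(D) = D
Y = 490 (Y = -208 + 698 = 490)
(p(-30)*(Y + T(o(1, 6))))/9334383 = ((3 - 1/2/(-30))*(490 + (2*6 + 4*1)))/9334383 = ((3 - 1/2*(-1/30))*(490 + (12 + 4)))*(1/9334383) = ((3 + 1/60)*(490 + 16))*(1/9334383) = ((181/60)*506)*(1/9334383) = (45793/30)*(1/9334383) = 45793/280031490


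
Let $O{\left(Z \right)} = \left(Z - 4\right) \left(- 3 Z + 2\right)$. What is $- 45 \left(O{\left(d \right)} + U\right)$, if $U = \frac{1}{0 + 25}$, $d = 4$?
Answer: $- \frac{9}{5} \approx -1.8$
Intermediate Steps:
$U = \frac{1}{25} \approx 0.04$
$O{\left(Z \right)} = \left(-4 + Z\right) \left(2 - 3 Z\right)$
$- 45 \left(O{\left(d \right)} + U\right) = - 45 \left(\left(-8 - 3 \cdot 4^{2} + 14 \cdot 4\right) + \frac{1}{25}\right) = - 45 \left(\left(-8 - 48 + 56\right) + \frac{1}{25}\right) = - 45 \left(0 + \frac{1}{25}\right) = \left(-45\right) \frac{1}{25} = - \frac{9}{5}$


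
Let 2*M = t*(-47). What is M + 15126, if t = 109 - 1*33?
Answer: 13340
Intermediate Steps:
t = 76 (t = 109 - 33 = 76)
M = -1786 (M = (76*(-47))/2 = (½)*(-3572) = -1786)
M + 15126 = -1786 + 15126 = 13340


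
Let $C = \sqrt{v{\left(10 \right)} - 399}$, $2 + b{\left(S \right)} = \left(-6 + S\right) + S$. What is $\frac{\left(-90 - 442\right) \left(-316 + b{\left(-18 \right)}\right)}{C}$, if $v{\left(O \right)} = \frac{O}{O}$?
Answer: $- \frac{95760 i \sqrt{398}}{199} \approx - 9600.0 i$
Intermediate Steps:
$v{\left(O \right)} = 1$
$b{\left(S \right)} = -8 + 2 S$ ($b{\left(S \right)} = -2 + \left(\left(-6 + S\right) + S\right) = -2 + \left(-6 + 2 S\right) = -8 + 2 S$)
$C = i \sqrt{398}$ ($C = \sqrt{1 - 399} = \sqrt{-398} = i \sqrt{398} \approx 19.95 i$)
$\frac{\left(-90 - 442\right) \left(-316 + b{\left(-18 \right)}\right)}{C} = \frac{\left(-90 - 442\right) \left(-316 + \left(-8 + 2 \left(-18\right)\right)\right)}{i \sqrt{398}} = - 532 \left(-316 - 44\right) \left(- \frac{i \sqrt{398}}{398}\right) = \left(-532\right) \left(-360\right) \left(- \frac{i \sqrt{398}}{398}\right) = 191520 \left(- \frac{i \sqrt{398}}{398}\right) = - \frac{95760 i \sqrt{398}}{199}$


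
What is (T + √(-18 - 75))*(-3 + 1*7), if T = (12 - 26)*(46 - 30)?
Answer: -896 + 4*I*√93 ≈ -896.0 + 38.575*I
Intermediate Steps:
T = -224 (T = -14*16 = -224)
(T + √(-18 - 75))*(-3 + 1*7) = (-224 + √(-18 - 75))*(-3 + 1*7) = (-224 + √(-93))*(-3 + 7) = (-224 + I*√93)*4 = -896 + 4*I*√93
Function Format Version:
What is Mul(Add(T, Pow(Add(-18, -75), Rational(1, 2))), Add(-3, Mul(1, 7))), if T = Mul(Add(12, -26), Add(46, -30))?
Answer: Add(-896, Mul(4, I, Pow(93, Rational(1, 2)))) ≈ Add(-896.00, Mul(38.575, I))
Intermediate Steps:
T = -224 (T = Mul(-14, 16) = -224)
Mul(Add(T, Pow(Add(-18, -75), Rational(1, 2))), Add(-3, Mul(1, 7))) = Mul(Add(-224, Pow(Add(-18, -75), Rational(1, 2))), Add(-3, Mul(1, 7))) = Mul(Add(-224, Pow(-93, Rational(1, 2))), Add(-3, 7)) = Mul(Add(-224, Mul(I, Pow(93, Rational(1, 2)))), 4) = Add(-896, Mul(4, I, Pow(93, Rational(1, 2))))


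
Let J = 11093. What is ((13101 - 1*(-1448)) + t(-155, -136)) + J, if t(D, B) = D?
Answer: 25487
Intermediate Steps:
((13101 - 1*(-1448)) + t(-155, -136)) + J = ((13101 - 1*(-1448)) - 155) + 11093 = ((13101 + 1448) - 155) + 11093 = (14549 - 155) + 11093 = 14394 + 11093 = 25487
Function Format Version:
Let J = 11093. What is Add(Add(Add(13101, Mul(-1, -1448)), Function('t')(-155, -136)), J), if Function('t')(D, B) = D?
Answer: 25487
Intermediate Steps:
Add(Add(Add(13101, Mul(-1, -1448)), Function('t')(-155, -136)), J) = Add(Add(Add(13101, Mul(-1, -1448)), -155), 11093) = Add(Add(Add(13101, 1448), -155), 11093) = Add(Add(14549, -155), 11093) = Add(14394, 11093) = 25487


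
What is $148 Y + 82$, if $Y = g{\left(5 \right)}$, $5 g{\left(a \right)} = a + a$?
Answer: $378$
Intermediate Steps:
$g{\left(a \right)} = \frac{2 a}{5}$ ($g{\left(a \right)} = \frac{a + a}{5} = \frac{2 a}{5}$)
$Y = 2$ ($Y = \frac{2}{5} \cdot 5 = 2$)
$148 Y + 82 = 148 \cdot 2 + 82 = 296 + 82 = 378$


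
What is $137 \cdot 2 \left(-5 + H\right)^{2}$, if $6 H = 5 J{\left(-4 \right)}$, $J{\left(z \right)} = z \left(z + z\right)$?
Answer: $\frac{1157650}{9} \approx 1.2863 \cdot 10^{5}$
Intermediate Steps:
$J{\left(z \right)} = 2 z^{2}$ ($J{\left(z \right)} = z 2 z = 2 z^{2}$)
$H = \frac{80}{3}$ ($H = \frac{5 \cdot 2 \left(-4\right)^{2}}{6} = \frac{5 \cdot 2 \cdot 16}{6} = \frac{5 \cdot 32}{6} = \frac{1}{6} \cdot 160 = \frac{80}{3} \approx 26.667$)
$137 \cdot 2 \left(-5 + H\right)^{2} = 137 \cdot 2 \left(-5 + \frac{80}{3}\right)^{2} = 274 \left(\frac{65}{3}\right)^{2} = 274 \cdot \frac{4225}{9} = \frac{1157650}{9}$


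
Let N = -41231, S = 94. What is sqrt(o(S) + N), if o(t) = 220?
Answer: I*sqrt(41011) ≈ 202.51*I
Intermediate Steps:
sqrt(o(S) + N) = sqrt(220 - 41231) = sqrt(-41011) = I*sqrt(41011)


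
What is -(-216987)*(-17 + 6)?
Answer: -2386857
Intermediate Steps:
-(-216987)*(-17 + 6) = -(-216987)*(-11) = -1*2386857 = -2386857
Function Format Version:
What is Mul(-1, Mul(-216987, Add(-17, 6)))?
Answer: -2386857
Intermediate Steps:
Mul(-1, Mul(-216987, Add(-17, 6))) = Mul(-1, Mul(-216987, -11)) = Mul(-1, 2386857) = -2386857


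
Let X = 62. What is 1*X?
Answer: 62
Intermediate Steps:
1*X = 1*62 = 62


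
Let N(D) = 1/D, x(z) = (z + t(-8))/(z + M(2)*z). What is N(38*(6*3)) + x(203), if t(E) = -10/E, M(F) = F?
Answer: 11693/34713 ≈ 0.33685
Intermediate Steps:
x(z) = (5/4 + z)/(3*z) (x(z) = (z - 10/(-8))/(z + 2*z) = (z - 10*(-1/8))/((3*z)) = (z + 5/4)*(1/(3*z)) = (5/4 + z)*(1/(3*z)) = (5/4 + z)/(3*z))
N(38*(6*3)) + x(203) = 1/(38*(6*3)) + (1/12)*(5 + 4*203)/203 = 1/(38*18) + (1/12)*(1/203)*(5 + 812) = 1/684 + (1/12)*(1/203)*817 = 1/684 + 817/2436 = 11693/34713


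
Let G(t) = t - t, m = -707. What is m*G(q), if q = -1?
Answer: 0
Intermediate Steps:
G(t) = 0
m*G(q) = -707*0 = 0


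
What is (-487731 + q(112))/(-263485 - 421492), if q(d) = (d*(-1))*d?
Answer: 500275/684977 ≈ 0.73035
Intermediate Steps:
q(d) = -d**2 (q(d) = (-d)*d = -d**2)
(-487731 + q(112))/(-263485 - 421492) = (-487731 - 1*112**2)/(-263485 - 421492) = (-487731 - 1*12544)/(-684977) = (-487731 - 12544)*(-1/684977) = -500275*(-1/684977) = 500275/684977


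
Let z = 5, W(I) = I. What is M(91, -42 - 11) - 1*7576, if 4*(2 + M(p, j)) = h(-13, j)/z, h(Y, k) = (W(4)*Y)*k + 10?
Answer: -74397/10 ≈ -7439.7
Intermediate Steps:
h(Y, k) = 10 + 4*Y*k (h(Y, k) = (4*Y)*k + 10 = 4*Y*k + 10 = 10 + 4*Y*k)
M(p, j) = -3/2 - 13*j/5 (M(p, j) = -2 + ((10 + 4*(-13)*j)/5)/4 = -2 + ((10 - 52*j)*(⅕))/4 = -2 + (2 - 52*j/5)/4 = -2 + (½ - 13*j/5) = -3/2 - 13*j/5)
M(91, -42 - 11) - 1*7576 = (-3/2 - 13*(-42 - 11)/5) - 1*7576 = (-3/2 - 13/5*(-53)) - 7576 = (-3/2 + 689/5) - 7576 = 1363/10 - 7576 = -74397/10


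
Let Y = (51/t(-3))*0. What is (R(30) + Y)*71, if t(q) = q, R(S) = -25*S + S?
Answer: -51120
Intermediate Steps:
R(S) = -24*S
Y = 0 (Y = (51/(-3))*0 = (51*(-⅓))*0 = -17*0 = 0)
(R(30) + Y)*71 = (-24*30 + 0)*71 = (-720 + 0)*71 = -720*71 = -51120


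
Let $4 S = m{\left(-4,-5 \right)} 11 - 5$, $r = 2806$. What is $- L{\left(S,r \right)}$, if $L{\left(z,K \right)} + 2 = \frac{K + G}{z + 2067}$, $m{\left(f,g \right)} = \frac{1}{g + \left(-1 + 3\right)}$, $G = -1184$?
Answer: $\frac{15046}{12389} \approx 1.2145$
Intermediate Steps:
$m{\left(f,g \right)} = \frac{1}{2 + g}$ ($m{\left(f,g \right)} = \frac{1}{g + 2} = \frac{1}{2 + g}$)
$S = - \frac{13}{6}$ ($S = \frac{\frac{1}{2 - 5} \cdot 11 - 5}{4} = \frac{\frac{1}{-3} \cdot 11 - 5}{4} = \frac{\left(- \frac{1}{3}\right) 11 - 5}{4} = \frac{- \frac{11}{3} - 5}{4} = \frac{1}{4} \left(- \frac{26}{3}\right) = - \frac{13}{6} \approx -2.1667$)
$L{\left(z,K \right)} = -2 + \frac{-1184 + K}{2067 + z}$ ($L{\left(z,K \right)} = -2 + \frac{K - 1184}{z + 2067} = -2 + \frac{-1184 + K}{2067 + z}$)
$- L{\left(S,r \right)} = - \frac{-5318 + 2806 - - \frac{13}{3}}{2067 - \frac{13}{6}} = - \frac{-5318 + 2806 + \frac{13}{3}}{\frac{12389}{6}} = - \frac{6 \left(-7523\right)}{12389 \cdot 3} = \left(-1\right) \left(- \frac{15046}{12389}\right) = \frac{15046}{12389}$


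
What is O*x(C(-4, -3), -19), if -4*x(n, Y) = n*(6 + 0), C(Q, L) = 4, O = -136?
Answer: 816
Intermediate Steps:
x(n, Y) = -3*n/2 (x(n, Y) = -n*(6 + 0)/4 = -n*6/4 = -3*n/2)
O*x(C(-4, -3), -19) = -(-204)*4 = -136*(-6) = 816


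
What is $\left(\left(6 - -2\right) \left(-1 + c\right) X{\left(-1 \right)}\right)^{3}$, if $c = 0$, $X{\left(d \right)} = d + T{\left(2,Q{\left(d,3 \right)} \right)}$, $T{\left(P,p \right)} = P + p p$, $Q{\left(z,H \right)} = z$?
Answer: $-4096$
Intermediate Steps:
$T{\left(P,p \right)} = P + p^{2}$
$X{\left(d \right)} = 2 + d + d^{2}$ ($X{\left(d \right)} = d + \left(2 + d^{2}\right) = 2 + d + d^{2}$)
$\left(\left(6 - -2\right) \left(-1 + c\right) X{\left(-1 \right)}\right)^{3} = \left(\left(6 - -2\right) \left(-1 + 0\right) \left(2 - 1 + \left(-1\right)^{2}\right)\right)^{3} = \left(\left(6 + 2\right) \left(- (2 - 1 + 1)\right)\right)^{3} = \left(8 \left(\left(-1\right) 2\right)\right)^{3} = \left(8 \left(-2\right)\right)^{3} = \left(-16\right)^{3} = -4096$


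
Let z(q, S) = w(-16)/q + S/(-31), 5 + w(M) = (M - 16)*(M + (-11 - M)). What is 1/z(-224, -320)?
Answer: 6944/60923 ≈ 0.11398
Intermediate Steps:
w(M) = 171 - 11*M (w(M) = -5 + (M - 16)*(M + (-11 - M)) = -5 + (-16 + M)*(-11) = -5 + (176 - 11*M) = 171 - 11*M)
z(q, S) = 347/q - S/31 (z(q, S) = (171 - 11*(-16))/q + S/(-31) = (171 + 176)/q + S*(-1/31) = 347/q - S/31)
1/z(-224, -320) = 1/(347/(-224) - 1/31*(-320)) = 1/(347*(-1/224) + 320/31) = 1/(-347/224 + 320/31) = 1/(60923/6944) = 6944/60923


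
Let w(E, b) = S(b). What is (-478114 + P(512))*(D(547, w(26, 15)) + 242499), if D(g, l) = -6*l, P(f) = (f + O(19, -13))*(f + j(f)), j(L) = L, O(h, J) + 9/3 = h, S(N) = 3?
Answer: 15169126398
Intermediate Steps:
O(h, J) = -3 + h
P(f) = 2*f*(16 + f) (P(f) = (f + (-3 + 19))*(f + f) = (f + 16)*(2*f) = (16 + f)*(2*f) = 2*f*(16 + f))
w(E, b) = 3
(-478114 + P(512))*(D(547, w(26, 15)) + 242499) = (-478114 + 2*512*(16 + 512))*(-6*3 + 242499) = (-478114 + 2*512*528)*(-18 + 242499) = (-478114 + 540672)*242481 = 62558*242481 = 15169126398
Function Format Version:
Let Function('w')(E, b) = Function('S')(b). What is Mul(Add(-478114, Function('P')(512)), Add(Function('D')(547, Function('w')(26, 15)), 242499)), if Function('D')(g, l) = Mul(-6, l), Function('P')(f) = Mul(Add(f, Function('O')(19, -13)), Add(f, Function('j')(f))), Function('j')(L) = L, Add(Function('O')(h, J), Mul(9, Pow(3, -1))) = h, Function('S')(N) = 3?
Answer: 15169126398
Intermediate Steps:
Function('O')(h, J) = Add(-3, h)
Function('P')(f) = Mul(2, f, Add(16, f)) (Function('P')(f) = Mul(Add(f, Add(-3, 19)), Add(f, f)) = Mul(Add(f, 16), Mul(2, f)) = Mul(Add(16, f), Mul(2, f)) = Mul(2, f, Add(16, f)))
Function('w')(E, b) = 3
Mul(Add(-478114, Function('P')(512)), Add(Function('D')(547, Function('w')(26, 15)), 242499)) = Mul(Add(-478114, Mul(2, 512, Add(16, 512))), Add(Mul(-6, 3), 242499)) = Mul(Add(-478114, Mul(2, 512, 528)), Add(-18, 242499)) = Mul(Add(-478114, 540672), 242481) = Mul(62558, 242481) = 15169126398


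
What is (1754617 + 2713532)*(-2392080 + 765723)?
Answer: -7266805403193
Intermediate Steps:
(1754617 + 2713532)*(-2392080 + 765723) = 4468149*(-1626357) = -7266805403193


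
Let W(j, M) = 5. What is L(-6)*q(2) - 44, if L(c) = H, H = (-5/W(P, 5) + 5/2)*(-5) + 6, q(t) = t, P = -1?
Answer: -47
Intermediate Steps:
H = -3/2 (H = (-5/5 + 5/2)*(-5) + 6 = (-5*⅕ + 5*(½))*(-5) + 6 = (-1 + 5/2)*(-5) + 6 = (3/2)*(-5) + 6 = -15/2 + 6 = -3/2 ≈ -1.5000)
L(c) = -3/2
L(-6)*q(2) - 44 = -3/2*2 - 44 = -3 - 44 = -47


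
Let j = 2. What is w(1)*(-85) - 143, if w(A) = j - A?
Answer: -228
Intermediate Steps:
w(A) = 2 - A
w(1)*(-85) - 143 = (2 - 1*1)*(-85) - 143 = (2 - 1)*(-85) - 143 = 1*(-85) - 143 = -85 - 143 = -228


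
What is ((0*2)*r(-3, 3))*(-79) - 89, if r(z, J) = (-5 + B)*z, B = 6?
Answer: -89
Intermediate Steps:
r(z, J) = z (r(z, J) = (-5 + 6)*z = 1*z = z)
((0*2)*r(-3, 3))*(-79) - 89 = ((0*2)*(-3))*(-79) - 89 = (0*(-3))*(-79) - 89 = 0*(-79) - 89 = 0 - 89 = -89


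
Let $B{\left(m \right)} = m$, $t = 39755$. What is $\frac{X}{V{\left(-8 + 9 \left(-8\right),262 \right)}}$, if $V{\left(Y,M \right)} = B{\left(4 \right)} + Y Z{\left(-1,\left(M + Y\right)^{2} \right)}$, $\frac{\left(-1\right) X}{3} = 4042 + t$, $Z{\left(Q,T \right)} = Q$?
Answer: $- \frac{43797}{28} \approx -1564.2$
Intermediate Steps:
$X = -131391$ ($X = - 3 \left(4042 + 39755\right) = \left(-3\right) 43797 = -131391$)
$V{\left(Y,M \right)} = 4 - Y$ ($V{\left(Y,M \right)} = 4 + Y \left(-1\right) = 4 - Y$)
$\frac{X}{V{\left(-8 + 9 \left(-8\right),262 \right)}} = - \frac{131391}{4 - \left(-8 + 9 \left(-8\right)\right)} = - \frac{131391}{4 - \left(-8 - 72\right)} = - \frac{131391}{4 - -80} = - \frac{131391}{4 + 80} = - \frac{131391}{84} = \left(-131391\right) \frac{1}{84} = - \frac{43797}{28}$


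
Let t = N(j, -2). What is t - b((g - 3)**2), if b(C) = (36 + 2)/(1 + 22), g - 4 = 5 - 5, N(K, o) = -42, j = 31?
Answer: -1004/23 ≈ -43.652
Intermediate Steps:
g = 4 (g = 4 + (5 - 5) = 4 + 0 = 4)
b(C) = 38/23
t = -42
t - b((g - 3)**2) = -42 - 1*38/23 = -42 - 38/23 = -1004/23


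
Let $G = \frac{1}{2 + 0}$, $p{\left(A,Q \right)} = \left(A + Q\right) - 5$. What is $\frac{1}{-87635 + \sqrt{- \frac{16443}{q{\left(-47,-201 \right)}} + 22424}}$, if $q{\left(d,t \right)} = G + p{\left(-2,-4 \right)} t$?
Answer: $- \frac{387609605}{33968068585709} - \frac{\sqrt{438533665118}}{33968068585709} \approx -1.1431 \cdot 10^{-5}$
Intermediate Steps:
$p{\left(A,Q \right)} = -5 + A + Q$
$G = \frac{1}{2} \approx 0.5$
$q{\left(d,t \right)} = \frac{1}{2} - 11 t$ ($q{\left(d,t \right)} = \frac{1}{2} + \left(-5 - 2 - 4\right) t = \frac{1}{2} - 11 t$)
$\frac{1}{-87635 + \sqrt{- \frac{16443}{q{\left(-47,-201 \right)}} + 22424}} = \frac{1}{-87635 + \sqrt{- \frac{16443}{\frac{1}{2} - -2211} + 22424}} = \frac{1}{-87635 + \sqrt{- \frac{16443}{\frac{1}{2} + 2211} + 22424}} = \frac{1}{-87635 + \sqrt{- \frac{16443}{\frac{4423}{2}} + 22424}} = \frac{1}{-87635 + \sqrt{\left(-16443\right) \frac{2}{4423} + 22424}} = \frac{1}{-87635 + \sqrt{- \frac{32886}{4423} + 22424}} = \frac{1}{-87635 + \sqrt{\frac{99148466}{4423}}} = \frac{1}{-87635 + \frac{\sqrt{438533665118}}{4423}}$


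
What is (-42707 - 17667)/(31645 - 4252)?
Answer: -60374/27393 ≈ -2.2040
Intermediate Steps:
(-42707 - 17667)/(31645 - 4252) = -60374/27393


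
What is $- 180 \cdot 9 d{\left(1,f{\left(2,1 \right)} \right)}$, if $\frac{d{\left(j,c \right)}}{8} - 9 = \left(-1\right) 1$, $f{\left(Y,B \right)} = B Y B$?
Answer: $-103680$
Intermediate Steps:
$f{\left(Y,B \right)} = Y B^{2}$
$d{\left(j,c \right)} = 64$ ($d{\left(j,c \right)} = 72 + 8 \left(\left(-1\right) 1\right) = 72 + 8 \left(-1\right) = 72 - 8 = 64$)
$- 180 \cdot 9 d{\left(1,f{\left(2,1 \right)} \right)} = - 180 \cdot 9 \cdot 64 = \left(-180\right) 576 = -103680$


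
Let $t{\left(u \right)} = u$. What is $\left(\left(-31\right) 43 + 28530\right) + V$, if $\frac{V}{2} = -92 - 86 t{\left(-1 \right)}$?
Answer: $27185$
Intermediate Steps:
$V = -12$ ($V = 2 \left(-92 - -86\right) = 2 \left(-92 + 86\right) = 2 \left(-6\right) = -12$)
$\left(\left(-31\right) 43 + 28530\right) + V = \left(\left(-31\right) 43 + 28530\right) - 12 = \left(-1333 + 28530\right) - 12 = 27197 - 12 = 27185$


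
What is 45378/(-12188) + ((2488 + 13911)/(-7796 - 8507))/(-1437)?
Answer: -531444592673/142766642634 ≈ -3.7225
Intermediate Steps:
45378/(-12188) + ((2488 + 13911)/(-7796 - 8507))/(-1437) = 45378*(-1/12188) + (16399/(-16303))*(-1/1437) = -22689/6094 + (16399*(-1/16303))*(-1/1437) = -22689/6094 - 16399/16303*(-1/1437) = -22689/6094 + 16399/23427411 = -531444592673/142766642634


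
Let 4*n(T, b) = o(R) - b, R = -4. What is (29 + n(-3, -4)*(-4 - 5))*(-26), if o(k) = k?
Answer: -754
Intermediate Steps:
n(T, b) = -1 - b/4 (n(T, b) = (-4 - b)/4 = -1 - b/4)
(29 + n(-3, -4)*(-4 - 5))*(-26) = (29 + (-1 - ¼*(-4))*(-4 - 5))*(-26) = (29 + (-1 + 1)*(-9))*(-26) = (29 + 0*(-9))*(-26) = (29 + 0)*(-26) = 29*(-26) = -754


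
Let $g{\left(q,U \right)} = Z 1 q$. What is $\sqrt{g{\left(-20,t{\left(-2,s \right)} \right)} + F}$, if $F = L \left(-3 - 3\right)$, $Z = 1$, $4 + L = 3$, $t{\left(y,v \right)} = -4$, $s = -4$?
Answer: $i \sqrt{14} \approx 3.7417 i$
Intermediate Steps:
$L = -1$ ($L = -4 + 3 = -1$)
$g{\left(q,U \right)} = q$ ($g{\left(q,U \right)} = 1 \cdot 1 q = 1 q = q$)
$F = 6$ ($F = - (-3 - 3) = \left(-1\right) \left(-6\right) = 6$)
$\sqrt{g{\left(-20,t{\left(-2,s \right)} \right)} + F} = \sqrt{-20 + 6} = \sqrt{-14} = i \sqrt{14}$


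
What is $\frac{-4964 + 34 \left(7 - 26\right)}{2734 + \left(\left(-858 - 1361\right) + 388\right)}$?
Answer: $- \frac{1870}{301} \approx -6.2126$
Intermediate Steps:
$\frac{-4964 + 34 \left(7 - 26\right)}{2734 + \left(\left(-858 - 1361\right) + 388\right)} = \frac{-4964 + 34 \left(-19\right)}{2734 + \left(-2219 + 388\right)} = \frac{-4964 - 646}{2734 - 1831} = - \frac{5610}{903} = \left(-5610\right) \frac{1}{903} = - \frac{1870}{301}$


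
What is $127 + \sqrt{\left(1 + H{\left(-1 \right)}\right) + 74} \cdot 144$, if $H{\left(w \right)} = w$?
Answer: $127 + 144 \sqrt{74} \approx 1365.7$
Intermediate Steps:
$127 + \sqrt{\left(1 + H{\left(-1 \right)}\right) + 74} \cdot 144 = 127 + \sqrt{\left(1 - 1\right) + 74} \cdot 144 = 127 + \sqrt{0 + 74} \cdot 144 = 127 + \sqrt{74} \cdot 144 = 127 + 144 \sqrt{74}$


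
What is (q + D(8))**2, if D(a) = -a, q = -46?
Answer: 2916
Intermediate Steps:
(q + D(8))**2 = (-46 - 1*8)**2 = (-46 - 8)**2 = (-54)**2 = 2916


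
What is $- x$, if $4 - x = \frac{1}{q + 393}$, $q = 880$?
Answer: $- \frac{5091}{1273} \approx -3.9992$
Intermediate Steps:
$x = \frac{5091}{1273}$ ($x = 4 - \frac{1}{880 + 393} = 4 - \frac{1}{1273} = \frac{5091}{1273} \approx 3.9992$)
$- x = \left(-1\right) \frac{5091}{1273} = - \frac{5091}{1273}$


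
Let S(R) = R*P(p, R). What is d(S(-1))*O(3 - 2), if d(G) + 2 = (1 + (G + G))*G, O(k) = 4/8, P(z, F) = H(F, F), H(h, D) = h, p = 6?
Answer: 1/2 ≈ 0.50000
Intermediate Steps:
P(z, F) = F
O(k) = 1/2 (O(k) = 4*(1/8) = 1/2)
S(R) = R**2 (S(R) = R*R = R**2)
d(G) = -2 + G*(1 + 2*G) (d(G) = -2 + (1 + (G + G))*G = -2 + (1 + 2*G)*G = -2 + G*(1 + 2*G))
d(S(-1))*O(3 - 2) = (-2 + (-1)**2 + 2*((-1)**2)**2)*(1/2) = (-2 + 1 + 2*1**2)*(1/2) = (-2 + 1 + 2*1)*(1/2) = (-2 + 1 + 2)*(1/2) = 1*(1/2) = 1/2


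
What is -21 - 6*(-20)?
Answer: 99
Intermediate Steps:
-21 - 6*(-20) = -21 + 120 = 99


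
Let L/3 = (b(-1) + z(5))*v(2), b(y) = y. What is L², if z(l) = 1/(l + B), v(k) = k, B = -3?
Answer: 9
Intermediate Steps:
z(l) = 1/(-3 + l) (z(l) = 1/(l - 3) = 1/(-3 + l))
L = -3 (L = 3*((-1 + 1/(-3 + 5))*2) = 3*((-1 + 1/2)*2) = 3*((-1 + ½)*2) = 3*(-½*2) = 3*(-1) = -3)
L² = (-3)² = 9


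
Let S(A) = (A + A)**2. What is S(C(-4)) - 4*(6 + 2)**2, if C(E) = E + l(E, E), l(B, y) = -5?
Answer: 68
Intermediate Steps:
C(E) = -5 + E (C(E) = E - 5 = -5 + E)
S(A) = 4*A**2 (S(A) = (2*A)**2 = 4*A**2)
S(C(-4)) - 4*(6 + 2)**2 = 4*(-5 - 4)**2 - 4*(6 + 2)**2 = 4*(-9)**2 - 4*8**2 = 4*81 - 4*64 = 324 - 256 = 68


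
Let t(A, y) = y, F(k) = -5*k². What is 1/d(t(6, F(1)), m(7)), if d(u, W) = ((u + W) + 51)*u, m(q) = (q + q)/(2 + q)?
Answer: -9/2140 ≈ -0.0042056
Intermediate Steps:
m(q) = 2*q/(2 + q) (m(q) = (2*q)/(2 + q) = 2*q/(2 + q))
d(u, W) = u*(51 + W + u) (d(u, W) = ((W + u) + 51)*u = (51 + W + u)*u = u*(51 + W + u))
1/d(t(6, F(1)), m(7)) = 1/((-5*1²)*(51 + 2*7/(2 + 7) - 5*1²)) = 1/((-5*1)*(51 + 2*7/9 - 5*1)) = 1/(-5*(51 + 2*7*(⅑) - 5)) = 1/(-5*(51 + 14/9 - 5)) = 1/(-5*428/9) = 1/(-2140/9) = -9/2140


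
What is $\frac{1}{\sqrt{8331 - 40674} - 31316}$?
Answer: $- \frac{31316}{980724199} - \frac{i \sqrt{32343}}{980724199} \approx -3.1932 \cdot 10^{-5} - 1.8338 \cdot 10^{-7} i$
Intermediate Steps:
$\frac{1}{\sqrt{8331 - 40674} - 31316} = \frac{1}{\sqrt{-32343} - 31316} = \frac{1}{i \sqrt{32343} - 31316} = \frac{1}{-31316 + i \sqrt{32343}}$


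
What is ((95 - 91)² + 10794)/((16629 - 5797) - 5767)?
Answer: 2162/1013 ≈ 2.1343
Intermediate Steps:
((95 - 91)² + 10794)/((16629 - 5797) - 5767) = (4² + 10794)/(10832 - 5767) = (16 + 10794)/5065 = 10810*(1/5065) = 2162/1013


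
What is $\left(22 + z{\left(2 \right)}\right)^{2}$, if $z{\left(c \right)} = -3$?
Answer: $361$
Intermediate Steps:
$\left(22 + z{\left(2 \right)}\right)^{2} = \left(22 - 3\right)^{2} = 19^{2} = 361$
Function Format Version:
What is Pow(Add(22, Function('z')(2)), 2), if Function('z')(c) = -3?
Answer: 361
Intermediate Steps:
Pow(Add(22, Function('z')(2)), 2) = Pow(Add(22, -3), 2) = Pow(19, 2) = 361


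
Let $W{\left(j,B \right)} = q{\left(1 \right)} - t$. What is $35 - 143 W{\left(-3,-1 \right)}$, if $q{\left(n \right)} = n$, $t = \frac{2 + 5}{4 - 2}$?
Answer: $\frac{785}{2} \approx 392.5$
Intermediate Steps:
$t = \frac{7}{2} \approx 3.5$
$W{\left(j,B \right)} = - \frac{5}{2}$ ($W{\left(j,B \right)} = 1 - \frac{7}{2} = - \frac{5}{2}$)
$35 - 143 W{\left(-3,-1 \right)} = 35 - - \frac{715}{2} = 35 + \frac{715}{2} = \frac{785}{2}$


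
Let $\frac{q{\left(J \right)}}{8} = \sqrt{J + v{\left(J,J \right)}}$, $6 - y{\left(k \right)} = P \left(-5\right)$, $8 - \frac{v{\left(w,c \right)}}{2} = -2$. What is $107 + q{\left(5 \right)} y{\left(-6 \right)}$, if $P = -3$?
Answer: $-253$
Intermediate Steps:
$v{\left(w,c \right)} = 20$ ($v{\left(w,c \right)} = 16 - -4 = 16 + 4 = 20$)
$y{\left(k \right)} = -9$ ($y{\left(k \right)} = 6 - \left(-3\right) \left(-5\right) = 6 - 15 = -9$)
$q{\left(J \right)} = 8 \sqrt{20 + J}$ ($q{\left(J \right)} = 8 \sqrt{J + 20} = 8 \sqrt{20 + J}$)
$107 + q{\left(5 \right)} y{\left(-6 \right)} = 107 + 8 \sqrt{20 + 5} \left(-9\right) = 107 + 8 \sqrt{25} \left(-9\right) = 107 + 8 \cdot 5 \left(-9\right) = 107 + 40 \left(-9\right) = 107 - 360 = -253$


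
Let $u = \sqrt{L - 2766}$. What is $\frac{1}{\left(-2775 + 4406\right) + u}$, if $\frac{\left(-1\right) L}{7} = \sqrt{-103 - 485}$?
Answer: $\frac{1}{1631 + \sqrt{2} \sqrt{-1383 - 49 i \sqrt{3}}} \approx 0.00061188 + 1.972 \cdot 10^{-5} i$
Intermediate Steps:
$L = - 98 i \sqrt{3}$ ($L = - 7 \sqrt{-103 - 485} = - 7 \sqrt{-588} = - 7 \cdot 14 i \sqrt{3} = - 98 i \sqrt{3} \approx - 169.74 i$)
$u = \sqrt{-2766 - 98 i \sqrt{3}}$ ($u = \sqrt{- 98 i \sqrt{3} - 2766} = \sqrt{-2766 - 98 i \sqrt{3}} \approx 1.613 - 52.617 i$)
$\frac{1}{\left(-2775 + 4406\right) + u} = \frac{1}{\left(-2775 + 4406\right) + \sqrt{-2766 - 98 i \sqrt{3}}} = \frac{1}{1631 + \sqrt{-2766 - 98 i \sqrt{3}}}$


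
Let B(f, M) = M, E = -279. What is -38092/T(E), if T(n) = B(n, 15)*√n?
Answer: 38092*I*√31/1395 ≈ 152.03*I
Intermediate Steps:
T(n) = 15*√n
-38092/T(E) = -38092*(-I*√31/1395) = -(-38092)*I*√31/1395 = 38092*I*√31/1395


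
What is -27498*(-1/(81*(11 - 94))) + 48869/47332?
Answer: -324329683/106071012 ≈ -3.0577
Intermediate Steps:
-27498*(-1/(81*(11 - 94))) + 48869/47332 = -27498/((-83*(-81))) + 48869*(1/47332) = -27498/6723 + 48869/47332 = -27498*1/6723 + 48869/47332 = -9166/2241 + 48869/47332 = -324329683/106071012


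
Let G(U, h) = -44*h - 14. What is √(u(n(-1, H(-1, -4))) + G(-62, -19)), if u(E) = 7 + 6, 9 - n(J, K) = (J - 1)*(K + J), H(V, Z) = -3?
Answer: √835 ≈ 28.896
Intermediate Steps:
n(J, K) = 9 - (-1 + J)*(J + K) (n(J, K) = 9 - (J - 1)*(K + J) = 9 - (-1 + J)*(J + K))
u(E) = 13
G(U, h) = -14 - 44*h
√(u(n(-1, H(-1, -4))) + G(-62, -19)) = √(13 + (-14 - 44*(-19))) = √(13 + (-14 + 836)) = √(13 + 822) = √835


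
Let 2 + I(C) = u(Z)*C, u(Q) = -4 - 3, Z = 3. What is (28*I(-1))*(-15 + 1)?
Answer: -1960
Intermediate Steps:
u(Q) = -7
I(C) = -2 - 7*C
(28*I(-1))*(-15 + 1) = (28*(-2 - 7*(-1)))*(-15 + 1) = (28*(-2 + 7))*(-14) = (28*5)*(-14) = 140*(-14) = -1960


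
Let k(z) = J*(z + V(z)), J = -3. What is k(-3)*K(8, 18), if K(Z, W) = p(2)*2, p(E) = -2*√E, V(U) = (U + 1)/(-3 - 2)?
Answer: -156*√2/5 ≈ -44.123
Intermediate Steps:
V(U) = -⅕ - U/5 (V(U) = (1 + U)/(-5) = (1 + U)*(-⅕) = -⅕ - U/5)
K(Z, W) = -4*√2 (K(Z, W) = -2*√2*2 = -4*√2)
k(z) = ⅗ - 12*z/5 (k(z) = -3*(z + (-⅕ - z/5)) = -3*(-⅕ + 4*z/5) = ⅗ - 12*z/5)
k(-3)*K(8, 18) = (⅗ - 12/5*(-3))*(-4*√2) = (⅗ + 36/5)*(-4*√2) = 39*(-4*√2)/5 = -156*√2/5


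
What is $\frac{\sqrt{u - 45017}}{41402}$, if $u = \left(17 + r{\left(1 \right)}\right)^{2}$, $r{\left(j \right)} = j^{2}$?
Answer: $\frac{i \sqrt{44693}}{41402} \approx 0.0051062 i$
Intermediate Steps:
$u = 324$ ($u = \left(17 + 1^{2}\right)^{2} = \left(17 + 1\right)^{2} = 18^{2} = 324$)
$\frac{\sqrt{u - 45017}}{41402} = \frac{\sqrt{324 - 45017}}{41402} = \sqrt{-44693} \cdot \frac{1}{41402} = i \sqrt{44693} \cdot \frac{1}{41402} = \frac{i \sqrt{44693}}{41402}$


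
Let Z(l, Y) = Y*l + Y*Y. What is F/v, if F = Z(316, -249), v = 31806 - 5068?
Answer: -16683/26738 ≈ -0.62394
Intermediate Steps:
v = 26738
Z(l, Y) = Y² + Y*l (Z(l, Y) = Y*l + Y² = Y² + Y*l)
F = -16683 (F = -249*(-249 + 316) = -249*67 = -16683)
F/v = -16683/26738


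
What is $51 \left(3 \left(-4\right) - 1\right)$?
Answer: $-663$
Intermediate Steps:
$51 \left(3 \left(-4\right) - 1\right) = 51 \left(-12 - 1\right) = 51 \left(-13\right) = -663$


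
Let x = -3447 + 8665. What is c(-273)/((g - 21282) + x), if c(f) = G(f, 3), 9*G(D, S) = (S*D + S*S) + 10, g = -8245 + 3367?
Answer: 400/94239 ≈ 0.0042445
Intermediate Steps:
x = 5218
g = -4878
G(D, S) = 10/9 + S**2/9 + D*S/9 (G(D, S) = ((S*D + S*S) + 10)/9 = ((D*S + S**2) + 10)/9 = ((S**2 + D*S) + 10)/9 = (10 + S**2 + D*S)/9 = 10/9 + S**2/9 + D*S/9)
c(f) = 19/9 + f/3 (c(f) = 10/9 + (1/9)*3**2 + (1/9)*f*3 = 10/9 + (1/9)*9 + f/3 = 10/9 + 1 + f/3 = 19/9 + f/3)
c(-273)/((g - 21282) + x) = (19/9 + (1/3)*(-273))/((-4878 - 21282) + 5218) = (19/9 - 91)/(-26160 + 5218) = -800/9/(-20942) = -800/9*(-1/20942) = 400/94239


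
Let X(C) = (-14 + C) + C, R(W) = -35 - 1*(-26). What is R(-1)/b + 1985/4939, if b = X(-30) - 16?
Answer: 24789/49390 ≈ 0.50190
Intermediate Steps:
R(W) = -9 (R(W) = -35 + 26 = -9)
X(C) = -14 + 2*C
b = -90 (b = (-14 + 2*(-30)) - 16 = (-14 - 60) - 16 = -74 - 16 = -90)
R(-1)/b + 1985/4939 = -9/(-90) + 1985/4939 = -9*(-1/90) + 1985*(1/4939) = 1/10 + 1985/4939 = 24789/49390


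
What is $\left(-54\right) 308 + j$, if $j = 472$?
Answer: $-16160$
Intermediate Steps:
$\left(-54\right) 308 + j = \left(-54\right) 308 + 472 = -16632 + 472 = -16160$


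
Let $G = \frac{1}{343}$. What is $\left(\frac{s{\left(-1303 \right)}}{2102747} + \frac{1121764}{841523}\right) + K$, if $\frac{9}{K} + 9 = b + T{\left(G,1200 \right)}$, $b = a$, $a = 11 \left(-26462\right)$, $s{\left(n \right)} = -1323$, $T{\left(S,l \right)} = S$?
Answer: $\frac{78464831836433785967}{58891775983292688124} \approx 1.3324$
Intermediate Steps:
$G = \frac{1}{343} \approx 0.0029155$
$a = -291082$
$b = -291082$
$K = - \frac{1029}{33281404}$ ($K = \frac{9}{-9 + \left(-291082 + \frac{1}{343}\right)} = \frac{9}{-9 - \frac{99841125}{343}} = \frac{9}{- \frac{99844212}{343}} = 9 \left(- \frac{343}{99844212}\right) = - \frac{1029}{33281404} \approx -3.0918 \cdot 10^{-5}$)
$\left(\frac{s{\left(-1303 \right)}}{2102747} + \frac{1121764}{841523}\right) + K = \left(- \frac{1323}{2102747} + \frac{1121764}{841523}\right) - \frac{1029}{33281404} = \frac{2357672550779}{1769509963681} - \frac{1029}{33281404} = \frac{78464831836433785967}{58891775983292688124}$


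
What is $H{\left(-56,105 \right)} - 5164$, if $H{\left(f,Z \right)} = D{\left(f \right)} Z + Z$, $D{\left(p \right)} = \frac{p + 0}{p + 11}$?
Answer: $- \frac{14785}{3} \approx -4928.3$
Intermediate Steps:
$D{\left(p \right)} = \frac{p}{11 + p}$
$H{\left(f,Z \right)} = Z + \frac{Z f}{11 + f}$ ($H{\left(f,Z \right)} = \frac{f}{11 + f} Z + Z = \frac{Z f}{11 + f} + Z = Z + \frac{Z f}{11 + f}$)
$H{\left(-56,105 \right)} - 5164 = \frac{105 \left(11 + 2 \left(-56\right)\right)}{11 - 56} - 5164 = \frac{105 \left(11 - 112\right)}{-45} - 5164 = 105 \left(- \frac{1}{45}\right) \left(-101\right) - 5164 = \frac{707}{3} - 5164 = - \frac{14785}{3}$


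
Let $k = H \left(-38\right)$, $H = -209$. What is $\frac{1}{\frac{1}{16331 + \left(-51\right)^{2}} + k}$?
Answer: $\frac{18932}{150357945} \approx 0.00012591$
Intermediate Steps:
$k = 7942$ ($k = \left(-209\right) \left(-38\right) = 7942$)
$\frac{1}{\frac{1}{16331 + \left(-51\right)^{2}} + k} = \frac{1}{\frac{1}{16331 + \left(-51\right)^{2}} + 7942} = \frac{1}{\frac{1}{16331 + 2601} + 7942} = \frac{1}{\frac{1}{18932} + 7942} = \frac{1}{\frac{150357945}{18932}} = \frac{18932}{150357945}$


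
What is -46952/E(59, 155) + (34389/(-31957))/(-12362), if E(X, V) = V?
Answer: -18548496550873/61233127270 ≈ -302.92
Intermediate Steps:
-46952/E(59, 155) + (34389/(-31957))/(-12362) = -46952/155 + (34389/(-31957))/(-12362) = -46952*1/155 + (34389*(-1/31957))*(-1/12362) = -46952/155 - 34389/31957*(-1/12362) = -46952/155 + 34389/395052434 = -18548496550873/61233127270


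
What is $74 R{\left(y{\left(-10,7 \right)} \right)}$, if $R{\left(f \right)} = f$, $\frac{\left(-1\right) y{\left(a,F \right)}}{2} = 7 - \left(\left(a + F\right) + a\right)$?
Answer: $-2960$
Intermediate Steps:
$y{\left(a,F \right)} = -14 + 2 F + 4 a$ ($y{\left(a,F \right)} = - 2 \left(7 - \left(\left(a + F\right) + a\right)\right) = - 2 \left(7 - \left(\left(F + a\right) + a\right)\right) = - 2 \left(7 - \left(F + 2 a\right)\right) = - 2 \left(7 - F - 2 a\right) = -14 + 2 F + 4 a$)
$74 R{\left(y{\left(-10,7 \right)} \right)} = 74 \left(-14 + 2 \cdot 7 + 4 \left(-10\right)\right) = 74 \left(-14 + 14 - 40\right) = 74 \left(-40\right) = -2960$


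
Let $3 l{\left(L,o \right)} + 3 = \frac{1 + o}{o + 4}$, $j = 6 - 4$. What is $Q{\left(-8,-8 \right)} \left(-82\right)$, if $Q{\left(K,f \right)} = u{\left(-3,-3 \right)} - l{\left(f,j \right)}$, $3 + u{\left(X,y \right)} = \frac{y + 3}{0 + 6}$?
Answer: $\frac{533}{3} \approx 177.67$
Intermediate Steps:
$u{\left(X,y \right)} = - \frac{5}{2} + \frac{y}{6}$ ($u{\left(X,y \right)} = -3 + \frac{y + 3}{0 + 6} = -3 + \frac{3 + y}{6} = -3 + \left(3 + y\right) \frac{1}{6} = -3 + \left(\frac{1}{2} + \frac{y}{6}\right) = - \frac{5}{2} + \frac{y}{6}$)
$j = 2$ ($j = 6 - 4 = 2$)
$l{\left(L,o \right)} = -1 + \frac{1 + o}{3 \left(4 + o\right)}$ ($l{\left(L,o \right)} = -1 + \frac{\left(1 + o\right) \frac{1}{o + 4}}{3} = -1 + \frac{\left(1 + o\right) \frac{1}{4 + o}}{3} = -1 + \frac{\frac{1}{4 + o} \left(1 + o\right)}{3} = -1 + \frac{1 + o}{3 \left(4 + o\right)}$)
$Q{\left(K,f \right)} = - \frac{13}{6}$ ($Q{\left(K,f \right)} = \left(- \frac{5}{2} + \frac{1}{6} \left(-3\right)\right) - \frac{-11 - 4}{3 \left(4 + 2\right)} = \left(- \frac{5}{2} - \frac{1}{2}\right) - \frac{-11 - 4}{3 \cdot 6} = -3 - \frac{1}{3} \cdot \frac{1}{6} \left(-15\right) = -3 - - \frac{5}{6} = -3 + \frac{5}{6} = - \frac{13}{6}$)
$Q{\left(-8,-8 \right)} \left(-82\right) = \left(- \frac{13}{6}\right) \left(-82\right) = \frac{533}{3}$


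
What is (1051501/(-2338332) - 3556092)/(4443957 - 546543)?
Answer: -8315324770045/9113447873448 ≈ -0.91242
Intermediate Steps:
(1051501/(-2338332) - 3556092)/(4443957 - 546543) = (1051501*(-1/2338332) - 3556092)/3897414 = (-1051501/2338332 - 3556092)*(1/3897414) = -8315324770045/2338332*1/3897414 = -8315324770045/9113447873448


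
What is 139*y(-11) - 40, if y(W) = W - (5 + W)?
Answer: -735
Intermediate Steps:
y(W) = -5 (y(W) = W + (-5 - W) = -5)
139*y(-11) - 40 = 139*(-5) - 40 = -695 - 40 = -735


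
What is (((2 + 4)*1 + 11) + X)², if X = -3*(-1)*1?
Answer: 400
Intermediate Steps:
X = 3 (X = 3*1 = 3)
(((2 + 4)*1 + 11) + X)² = (((2 + 4)*1 + 11) + 3)² = ((6*1 + 11) + 3)² = ((6 + 11) + 3)² = (17 + 3)² = 20² = 400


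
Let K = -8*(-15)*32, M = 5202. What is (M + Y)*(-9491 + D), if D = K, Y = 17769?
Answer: -129809121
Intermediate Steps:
K = 3840 (K = 120*32 = 3840)
D = 3840
(M + Y)*(-9491 + D) = (5202 + 17769)*(-9491 + 3840) = 22971*(-5651) = -129809121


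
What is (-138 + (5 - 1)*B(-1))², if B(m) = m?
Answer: 20164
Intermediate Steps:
(-138 + (5 - 1)*B(-1))² = (-138 + (5 - 1)*(-1))² = (-138 + 4*(-1))² = (-138 - 4)² = (-142)² = 20164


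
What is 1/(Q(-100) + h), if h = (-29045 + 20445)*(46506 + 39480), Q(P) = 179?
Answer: -1/739479421 ≈ -1.3523e-9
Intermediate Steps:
h = -739479600 (h = -8600*85986 = -739479600)
1/(Q(-100) + h) = 1/(179 - 739479600) = 1/(-739479421) = -1/739479421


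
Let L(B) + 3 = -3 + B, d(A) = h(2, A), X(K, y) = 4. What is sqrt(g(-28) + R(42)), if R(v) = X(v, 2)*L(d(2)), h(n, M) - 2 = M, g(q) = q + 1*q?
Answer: 8*I ≈ 8.0*I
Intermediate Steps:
g(q) = 2*q (g(q) = q + q = 2*q)
h(n, M) = 2 + M
d(A) = 2 + A
L(B) = -6 + B (L(B) = -3 + (-3 + B) = -6 + B)
R(v) = -8 (R(v) = 4*(-6 + (2 + 2)) = 4*(-6 + 4) = 4*(-2) = -8)
sqrt(g(-28) + R(42)) = sqrt(2*(-28) - 8) = sqrt(-56 - 8) = sqrt(-64) = 8*I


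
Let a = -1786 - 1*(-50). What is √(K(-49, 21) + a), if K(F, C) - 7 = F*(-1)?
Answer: 4*I*√105 ≈ 40.988*I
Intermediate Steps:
K(F, C) = 7 - F (K(F, C) = 7 + F*(-1) = 7 - F)
a = -1736 (a = -1786 + 50 = -1736)
√(K(-49, 21) + a) = √((7 - 1*(-49)) - 1736) = √((7 + 49) - 1736) = √(56 - 1736) = √(-1680) = 4*I*√105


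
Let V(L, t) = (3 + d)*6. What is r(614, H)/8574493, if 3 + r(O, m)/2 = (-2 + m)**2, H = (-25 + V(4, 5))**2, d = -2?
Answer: 257756/8574493 ≈ 0.030061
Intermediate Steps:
V(L, t) = 6 (V(L, t) = (3 - 2)*6 = 1*6 = 6)
H = 361 (H = (-25 + 6)**2 = (-19)**2 = 361)
r(O, m) = -6 + 2*(-2 + m)**2
r(614, H)/8574493 = (-6 + 2*(-2 + 361)**2)/8574493 = (-6 + 2*359**2)*(1/8574493) = (-6 + 2*128881)*(1/8574493) = (-6 + 257762)*(1/8574493) = 257756*(1/8574493) = 257756/8574493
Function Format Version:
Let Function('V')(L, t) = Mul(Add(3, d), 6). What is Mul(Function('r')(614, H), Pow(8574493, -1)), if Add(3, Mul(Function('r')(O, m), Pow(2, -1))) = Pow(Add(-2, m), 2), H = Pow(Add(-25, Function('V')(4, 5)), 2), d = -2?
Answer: Rational(257756, 8574493) ≈ 0.030061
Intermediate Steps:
Function('V')(L, t) = 6 (Function('V')(L, t) = Mul(Add(3, -2), 6) = Mul(1, 6) = 6)
H = 361 (H = Pow(Add(-25, 6), 2) = Pow(-19, 2) = 361)
Function('r')(O, m) = Add(-6, Mul(2, Pow(Add(-2, m), 2)))
Mul(Function('r')(614, H), Pow(8574493, -1)) = Mul(Add(-6, Mul(2, Pow(Add(-2, 361), 2))), Pow(8574493, -1)) = Mul(Add(-6, Mul(2, Pow(359, 2))), Rational(1, 8574493)) = Mul(Add(-6, Mul(2, 128881)), Rational(1, 8574493)) = Mul(Add(-6, 257762), Rational(1, 8574493)) = Mul(257756, Rational(1, 8574493)) = Rational(257756, 8574493)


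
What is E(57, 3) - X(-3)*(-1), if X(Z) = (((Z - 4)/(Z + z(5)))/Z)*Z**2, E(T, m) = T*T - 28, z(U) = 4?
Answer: 3242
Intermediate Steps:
E(T, m) = -28 + T**2 (E(T, m) = T**2 - 28 = -28 + T**2)
X(Z) = Z*(-4 + Z)/(4 + Z) (X(Z) = (((Z - 4)/(Z + 4))/Z)*Z**2 = (((-4 + Z)/(4 + Z))/Z)*Z**2 = ((-4 + Z)/(Z*(4 + Z)))*Z**2 = Z*(-4 + Z)/(4 + Z))
E(57, 3) - X(-3)*(-1) = (-28 + 57**2) - (-3*(-4 - 3)/(4 - 3))*(-1) = (-28 + 3249) - (-3*(-7)/1)*(-1) = 3221 - (-3*1*(-7))*(-1) = 3221 - 21*(-1) = 3221 - 1*(-21) = 3221 + 21 = 3242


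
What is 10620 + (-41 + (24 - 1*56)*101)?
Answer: 7347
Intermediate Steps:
10620 + (-41 + (24 - 1*56)*101) = 10620 + (-41 + (24 - 56)*101) = 10620 + (-41 - 32*101) = 10620 + (-41 - 3232) = 10620 - 3273 = 7347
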